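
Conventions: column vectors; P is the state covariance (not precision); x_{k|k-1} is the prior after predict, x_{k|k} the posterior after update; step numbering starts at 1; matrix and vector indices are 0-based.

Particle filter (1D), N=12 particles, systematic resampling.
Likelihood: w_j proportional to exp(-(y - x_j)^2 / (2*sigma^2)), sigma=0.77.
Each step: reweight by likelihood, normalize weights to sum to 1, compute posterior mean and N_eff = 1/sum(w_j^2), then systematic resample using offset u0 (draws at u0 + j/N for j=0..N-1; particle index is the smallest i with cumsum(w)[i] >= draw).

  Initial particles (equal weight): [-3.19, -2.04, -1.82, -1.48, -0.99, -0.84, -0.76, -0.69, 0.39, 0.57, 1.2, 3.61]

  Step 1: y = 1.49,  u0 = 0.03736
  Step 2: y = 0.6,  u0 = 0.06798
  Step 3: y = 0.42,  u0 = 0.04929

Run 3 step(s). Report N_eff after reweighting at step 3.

N_eff = 11.3821

step 1: w=[0.0000, 0.0000, 0.0001, 0.0003, 0.0030, 0.0055, 0.0076, 0.0098, 0.1945, 0.2643, 0.5027, 0.0122]  mean=0.8530  Neff=2.7722  idx=[8, 8, 8, 9, 9, 9, 10, 10, 10, 10, 10, 10]
step 2: w=[0.0934, 0.0934, 0.0934, 0.0969, 0.0969, 0.0969, 0.0715, 0.0715, 0.0715, 0.0715, 0.0715, 0.0715]  mean=0.7900  Neff=11.7622  idx=[0, 1, 2, 3, 4, 5, 5, 7, 8, 9, 10, 11]
step 3: w=[0.1008, 0.1008, 0.1008, 0.0990, 0.0990, 0.0990, 0.0990, 0.0604, 0.0604, 0.0604, 0.0604, 0.0604]  mean=0.7058  Neff=11.3821  idx=[0, 1, 2, 2, 3, 4, 5, 6, 7, 8, 10, 11]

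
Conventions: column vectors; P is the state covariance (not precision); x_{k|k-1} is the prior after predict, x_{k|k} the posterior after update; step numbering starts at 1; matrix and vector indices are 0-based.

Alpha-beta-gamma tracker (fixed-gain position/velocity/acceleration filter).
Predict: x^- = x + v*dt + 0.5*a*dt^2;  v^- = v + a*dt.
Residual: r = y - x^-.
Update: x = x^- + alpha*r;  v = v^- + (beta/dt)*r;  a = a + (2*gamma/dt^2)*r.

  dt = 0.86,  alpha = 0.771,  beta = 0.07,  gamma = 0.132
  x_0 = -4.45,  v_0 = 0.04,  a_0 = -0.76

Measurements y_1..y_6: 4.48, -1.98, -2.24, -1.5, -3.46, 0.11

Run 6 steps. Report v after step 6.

v_post = -1.4871

step 1: x_pred=-4.6966  r=9.1766  x^+=2.3785  v^+=0.1333  a^+=2.5156
step 2: x_pred=3.4235  r=-5.4035  x^+=-0.7426  v^+=1.8569  a^+=0.5868
step 3: x_pred=1.0714  r=-3.3114  x^+=-1.4817  v^+=2.0921  a^+=-0.5952
step 4: x_pred=0.0974  r=-1.5974  x^+=-1.1342  v^+=1.4502  a^+=-1.1654
step 5: x_pred=-0.3180  r=-3.1420  x^+=-2.7405  v^+=0.1923  a^+=-2.2869
step 6: x_pred=-3.4208  r=3.5308  x^+=-0.6986  v^+=-1.4871  a^+=-1.0266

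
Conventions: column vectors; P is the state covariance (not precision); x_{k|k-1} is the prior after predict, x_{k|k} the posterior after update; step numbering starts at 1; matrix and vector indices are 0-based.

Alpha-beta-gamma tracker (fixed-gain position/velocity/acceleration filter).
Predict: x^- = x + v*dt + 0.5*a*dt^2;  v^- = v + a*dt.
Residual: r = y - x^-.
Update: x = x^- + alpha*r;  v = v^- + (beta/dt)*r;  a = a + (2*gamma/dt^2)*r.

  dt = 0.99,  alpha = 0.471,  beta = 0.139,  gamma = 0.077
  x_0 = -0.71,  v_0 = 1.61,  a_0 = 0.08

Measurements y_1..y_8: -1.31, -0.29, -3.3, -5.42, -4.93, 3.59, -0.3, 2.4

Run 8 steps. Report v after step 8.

step 1: x_pred=0.9231  r=-2.2331  x^+=-0.1287  v^+=1.3757  a^+=-0.2709
step 2: x_pred=1.1005  r=-1.3905  x^+=0.4456  v^+=0.9123  a^+=-0.4894
step 3: x_pred=1.1089  r=-4.4089  x^+=-0.9677  v^+=-0.1912  a^+=-1.1821
step 4: x_pred=-1.7363  r=-3.6837  x^+=-3.4713  v^+=-1.8787  a^+=-1.7609
step 5: x_pred=-6.1942  r=1.2642  x^+=-5.5988  v^+=-3.4445  a^+=-1.5623
step 6: x_pred=-9.7745  r=13.3645  x^+=-3.4798  v^+=-3.1148  a^+=0.5376
step 7: x_pred=-6.3000  r=6.0000  x^+=-3.4740  v^+=-1.7401  a^+=1.4804
step 8: x_pred=-4.4712  r=6.8712  x^+=-1.2349  v^+=0.6902  a^+=2.5600

v_post = 0.6902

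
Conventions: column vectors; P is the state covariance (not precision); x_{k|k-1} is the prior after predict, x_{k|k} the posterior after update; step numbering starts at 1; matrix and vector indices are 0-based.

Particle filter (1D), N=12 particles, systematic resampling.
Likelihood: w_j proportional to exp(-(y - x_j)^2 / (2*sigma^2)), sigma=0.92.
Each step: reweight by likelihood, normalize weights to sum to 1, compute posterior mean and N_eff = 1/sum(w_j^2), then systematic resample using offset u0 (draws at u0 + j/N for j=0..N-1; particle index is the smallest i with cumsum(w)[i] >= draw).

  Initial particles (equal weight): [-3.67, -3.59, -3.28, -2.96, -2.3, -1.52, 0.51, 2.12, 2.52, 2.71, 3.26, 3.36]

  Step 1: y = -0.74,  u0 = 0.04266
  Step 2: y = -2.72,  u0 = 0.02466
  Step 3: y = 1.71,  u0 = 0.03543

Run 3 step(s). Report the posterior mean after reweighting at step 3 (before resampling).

step 1: w=[0.0044, 0.0057, 0.0154, 0.0379, 0.1655, 0.4865, 0.2769, 0.0056, 0.0013, 0.0006, 0.0001, 0.0000]  mean=-1.1615  Neff=2.9192  idx=[3, 4, 4, 5, 5, 5, 5, 5, 5, 6, 6, 6]
step 2: w=[0.1811, 0.1688, 0.1688, 0.0800, 0.0800, 0.0800, 0.0800, 0.0800, 0.0800, 0.0004, 0.0004, 0.0004]  mean=-2.0417  Neff=7.8003  idx=[0, 0, 1, 1, 2, 2, 3, 4, 5, 6, 7, 8]
step 3: w=[0.0002, 0.0002, 0.0058, 0.0058, 0.0058, 0.0058, 0.1627, 0.1627, 0.1627, 0.1627, 0.1627, 0.1627]  mean=-1.5386  Neff=6.2876  idx=[6, 6, 7, 7, 8, 8, 9, 9, 10, 10, 11, 11]

post_mean = -1.5386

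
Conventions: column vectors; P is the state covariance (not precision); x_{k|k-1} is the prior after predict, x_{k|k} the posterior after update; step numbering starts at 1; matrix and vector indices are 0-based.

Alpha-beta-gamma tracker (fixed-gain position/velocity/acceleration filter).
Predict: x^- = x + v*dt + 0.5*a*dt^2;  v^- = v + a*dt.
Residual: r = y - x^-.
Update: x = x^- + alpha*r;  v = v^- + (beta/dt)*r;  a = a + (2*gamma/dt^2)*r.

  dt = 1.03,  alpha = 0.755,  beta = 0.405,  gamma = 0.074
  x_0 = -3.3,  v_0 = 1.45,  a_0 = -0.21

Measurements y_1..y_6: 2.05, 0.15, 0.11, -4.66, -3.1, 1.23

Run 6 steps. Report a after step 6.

a_post = 0.2700

step 1: x_pred=-1.9179  r=3.9679  x^+=1.0779  v^+=2.7939  a^+=0.3435
step 2: x_pred=4.1378  r=-3.9878  x^+=1.1270  v^+=1.5797  a^+=-0.2128
step 3: x_pred=2.6413  r=-2.5313  x^+=0.7302  v^+=0.3653  a^+=-0.5659
step 4: x_pred=0.8062  r=-5.4662  x^+=-3.3208  v^+=-2.3669  a^+=-1.3285
step 5: x_pred=-6.4634  r=3.3634  x^+=-3.9240  v^+=-2.4127  a^+=-0.8592
step 6: x_pred=-6.8649  r=8.0949  x^+=-0.7533  v^+=-0.1148  a^+=0.2700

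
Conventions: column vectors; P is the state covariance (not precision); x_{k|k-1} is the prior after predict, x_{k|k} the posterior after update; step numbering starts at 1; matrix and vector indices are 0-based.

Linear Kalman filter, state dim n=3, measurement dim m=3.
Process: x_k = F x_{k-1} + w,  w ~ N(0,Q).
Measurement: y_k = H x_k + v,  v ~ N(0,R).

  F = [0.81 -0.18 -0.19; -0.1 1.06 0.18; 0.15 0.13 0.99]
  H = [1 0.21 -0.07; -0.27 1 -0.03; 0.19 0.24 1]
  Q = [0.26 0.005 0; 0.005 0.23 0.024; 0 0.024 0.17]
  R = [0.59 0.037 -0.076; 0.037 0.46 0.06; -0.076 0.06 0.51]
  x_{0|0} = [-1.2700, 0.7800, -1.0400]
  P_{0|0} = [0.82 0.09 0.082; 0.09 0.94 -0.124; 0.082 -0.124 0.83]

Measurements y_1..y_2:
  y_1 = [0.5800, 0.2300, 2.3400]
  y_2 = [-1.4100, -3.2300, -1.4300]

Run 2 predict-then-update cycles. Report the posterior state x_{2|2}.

x_post = [-0.1508, -1.6606, 0.0065]

step 1: x^-=[-0.9715, 0.7666, -1.1187]  P^-=[0.7985 -0.1478 0.0171; -0.1478 1.2519 0.1633; 0.0171 0.1633 1.0138]  S=[1.3794 -0.0656 0.0749; -0.0656 1.8413 0.4280; 0.0749 0.4280 1.6961]  K=[0.5401 -0.2030 0.1060; 0.1034 0.6841 0.0797; -0.0532 -0.0823 0.6459]  nu=[1.3122, -0.8325, 3.4593]  x^+=[0.2729, 0.6085, 1.1143]  P^+=[0.2966 0.0113 -0.0582; 0.0113 0.3261 -0.0066; -0.0582 -0.0066 0.3411]
step 2: x^-=[-0.1002, 0.8183, 1.2232]  P^-=[0.4917 -0.0911 -0.0786; -0.0911 0.6076 0.1241; -0.0786 0.1241 0.4980]  S=[1.0800 -0.0616 -0.0659; -0.0616 1.1444 0.2991; -0.0659 0.2991 1.0821]  K=[0.4363 -0.1889 0.0723; 0.0615 0.5287 0.0910; -0.0527 -0.0129 0.4743]  nu=[-1.3960, -4.0386, -2.8305]  x^+=[-0.1508, -1.6606, 0.0065]  P^+=[0.2418 -0.0027 -0.0529; -0.0027 0.2506 0.0138; -0.0529 0.0138 0.2518]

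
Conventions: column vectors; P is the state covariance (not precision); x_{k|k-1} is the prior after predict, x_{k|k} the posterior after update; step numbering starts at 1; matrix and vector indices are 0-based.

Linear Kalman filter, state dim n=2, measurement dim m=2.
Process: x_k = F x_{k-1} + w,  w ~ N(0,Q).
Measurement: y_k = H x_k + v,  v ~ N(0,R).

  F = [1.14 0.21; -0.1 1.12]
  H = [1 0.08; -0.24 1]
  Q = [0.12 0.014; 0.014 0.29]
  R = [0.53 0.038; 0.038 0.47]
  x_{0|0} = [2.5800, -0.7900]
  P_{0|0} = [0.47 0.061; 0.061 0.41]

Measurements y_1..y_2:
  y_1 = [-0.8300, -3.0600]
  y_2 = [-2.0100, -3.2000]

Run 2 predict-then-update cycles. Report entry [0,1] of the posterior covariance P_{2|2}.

P_post[0,1] = 0.0639

step 1: x^-=[2.7753, -1.1428]  P^-=[0.7781 0.1335; 0.1335 0.7953]  S=[1.3345 0.0458; 0.0458 1.2461]  K=[0.5933 -0.0646; 0.1268 0.6079]  nu=[-3.5139, -1.2511]  x^+=[0.7714, -2.3490]  P^+=[0.3067 0.0658; 0.0658 0.3063]
step 2: x^-=[0.3861, -2.7080]  P^-=[0.5636 0.1337; 0.1337 0.6626]  S=[1.1193 0.0869; 0.0869 1.1009]  K=[0.5164 -0.0422; 0.1231 0.5630]  nu=[-2.1795, -0.3993]  x^+=[-0.7225, -3.2012]  P^+=[0.2670 0.0639; 0.0639 0.2846]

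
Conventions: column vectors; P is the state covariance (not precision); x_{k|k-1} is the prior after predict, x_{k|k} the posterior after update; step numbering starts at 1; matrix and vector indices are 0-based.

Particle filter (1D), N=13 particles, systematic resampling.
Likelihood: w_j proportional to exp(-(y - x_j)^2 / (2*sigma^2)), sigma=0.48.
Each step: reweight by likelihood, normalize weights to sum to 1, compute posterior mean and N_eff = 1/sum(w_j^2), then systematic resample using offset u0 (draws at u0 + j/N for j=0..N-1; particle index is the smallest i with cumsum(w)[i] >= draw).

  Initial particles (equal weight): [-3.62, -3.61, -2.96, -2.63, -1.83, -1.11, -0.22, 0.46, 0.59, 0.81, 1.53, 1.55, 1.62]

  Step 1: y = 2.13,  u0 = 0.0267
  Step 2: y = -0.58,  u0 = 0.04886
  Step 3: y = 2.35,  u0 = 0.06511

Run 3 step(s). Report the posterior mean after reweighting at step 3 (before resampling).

step 1: w=[0.0000, 0.0000, 0.0000, 0.0000, 0.0000, 0.0000, 0.0000, 0.0015, 0.0038, 0.0148, 0.2974, 0.3130, 0.3694]  mean=1.5537  Neff=3.0944  idx=[10, 10, 10, 10, 11, 11, 11, 11, 12, 12, 12, 12, 12]
step 2: w=[0.1055, 0.1055, 0.1055, 0.1055, 0.0877, 0.0877, 0.0877, 0.0877, 0.0454, 0.0454, 0.0454, 0.0454, 0.0454]  mean=1.5575  Neff=11.6820  idx=[0, 1, 1, 2, 3, 4, 5, 5, 6, 7, 8, 10, 12]
step 3: w=[0.0693, 0.0693, 0.0693, 0.0693, 0.0693, 0.0744, 0.0744, 0.0744, 0.0744, 0.0744, 0.0938, 0.0938, 0.0938]  mean=1.5628  Neff=12.8037  idx=[0, 2, 3, 4, 5, 6, 7, 8, 9, 10, 11, 12, 12]

post_mean = 1.5628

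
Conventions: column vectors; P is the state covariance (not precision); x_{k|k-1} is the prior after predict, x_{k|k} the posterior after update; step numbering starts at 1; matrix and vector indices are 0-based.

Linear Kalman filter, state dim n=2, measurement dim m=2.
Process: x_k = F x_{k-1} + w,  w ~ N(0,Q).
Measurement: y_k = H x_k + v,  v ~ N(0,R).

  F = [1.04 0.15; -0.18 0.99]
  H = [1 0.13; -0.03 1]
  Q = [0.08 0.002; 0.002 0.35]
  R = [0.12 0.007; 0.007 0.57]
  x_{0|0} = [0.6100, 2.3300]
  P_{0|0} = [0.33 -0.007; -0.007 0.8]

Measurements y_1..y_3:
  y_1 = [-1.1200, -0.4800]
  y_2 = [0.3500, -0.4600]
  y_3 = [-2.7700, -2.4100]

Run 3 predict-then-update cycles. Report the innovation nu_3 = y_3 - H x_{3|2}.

innov = [-2.7094, -2.4414]

step 1: x^-=[0.9839, 2.1969]  P^-=[0.4527 0.0520; 0.0520 1.1473]  S=[0.6057 0.1944; 0.1944 1.7146]  K=[0.7799 -0.0660; 0.1221 0.6544]  nu=[-2.3895, -2.6474]  x^+=[-0.7049, 0.1727]  P^+=[0.0969 -0.0293; -0.0293 0.3730]
step 2: x^-=[-0.7072, 0.2979]  P^-=[0.1841 0.0099; 0.0099 0.7291]  S=[0.3190 0.1061; 0.1061 1.2987]  K=[0.5962 -0.0453; 0.1454 0.5493]  nu=[1.0184, -0.7791]  x^+=[-0.0646, 0.0180]  P^+=[0.0738 -0.0195; -0.0195 0.3135]
step 3: x^-=[-0.0645, 0.0295]  P^-=[0.1608 0.0152; 0.0152 0.6666]  S=[0.2960 0.1040; 0.1040 1.2359]  K=[0.5635 -0.0390; 0.1596 0.5256]  nu=[-2.7094, -2.4414]  x^+=[-1.4961, -1.6860]  P^+=[0.0695 -0.0162; -0.0162 0.3002]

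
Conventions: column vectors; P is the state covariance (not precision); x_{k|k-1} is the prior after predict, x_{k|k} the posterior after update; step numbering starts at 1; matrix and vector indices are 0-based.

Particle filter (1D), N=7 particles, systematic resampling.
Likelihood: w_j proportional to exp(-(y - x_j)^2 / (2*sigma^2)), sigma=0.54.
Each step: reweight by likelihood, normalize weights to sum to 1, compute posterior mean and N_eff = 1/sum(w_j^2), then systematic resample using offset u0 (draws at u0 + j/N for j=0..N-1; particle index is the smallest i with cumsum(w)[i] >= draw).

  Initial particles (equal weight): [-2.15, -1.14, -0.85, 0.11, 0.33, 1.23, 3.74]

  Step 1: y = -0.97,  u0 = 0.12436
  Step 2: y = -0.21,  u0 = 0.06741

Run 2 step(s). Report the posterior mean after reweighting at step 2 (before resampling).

post_mean = -0.6632

step 1: w=[0.0416, 0.4306, 0.4415, 0.0612, 0.0250, 0.0001, 0.0000]  mean=-0.9405  Neff=2.5876  idx=[1, 1, 1, 2, 2, 2, 4]
step 2: w=[0.0818, 0.0818, 0.0818, 0.1786, 0.1786, 0.1786, 0.2187]  mean=-0.6632  Neff=6.1118  idx=[0, 2, 3, 4, 5, 6, 6]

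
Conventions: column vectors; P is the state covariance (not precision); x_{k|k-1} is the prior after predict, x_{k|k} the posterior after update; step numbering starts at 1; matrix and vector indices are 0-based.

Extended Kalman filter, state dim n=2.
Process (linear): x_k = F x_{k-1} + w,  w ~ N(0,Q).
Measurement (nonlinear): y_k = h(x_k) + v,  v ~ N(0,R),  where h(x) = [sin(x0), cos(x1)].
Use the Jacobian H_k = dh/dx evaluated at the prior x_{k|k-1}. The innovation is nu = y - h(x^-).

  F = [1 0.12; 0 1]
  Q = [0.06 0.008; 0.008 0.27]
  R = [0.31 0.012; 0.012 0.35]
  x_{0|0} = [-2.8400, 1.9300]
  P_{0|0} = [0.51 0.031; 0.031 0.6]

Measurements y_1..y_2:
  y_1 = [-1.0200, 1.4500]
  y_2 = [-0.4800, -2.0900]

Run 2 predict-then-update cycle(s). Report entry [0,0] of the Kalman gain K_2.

step 1: x^-=[-2.6084, 1.9300]  P^-=[0.5861 0.1110; 0.1110 0.8700]  H_jac=[-0.8612 0.0000; 0.0000 -0.9362]  S=[0.7447 0.1015; 0.1015 1.1125]  K=[-0.6734 -0.0320; -0.0289 -0.7295]  nu=[-0.5117, 1.8015]  x^+=[-2.3214, 0.6306]  P^+=[0.2429 0.0206; 0.0206 0.2731]
step 2: x^-=[-2.2457, 0.6306]  P^-=[0.3117 0.0614; 0.0614 0.5431]  H_jac=[-0.6248 0.0000; 0.0000 -0.5897]  S=[0.4317 0.0346; 0.0346 0.5388]  K=[-0.4481 -0.0384; -0.0414 -0.5917]  nu=[0.3008, -2.8976]  x^+=[-2.2693, 2.3326]  P^+=[0.2231 0.0319; 0.0319 0.3520]

K[0,0] = -0.4481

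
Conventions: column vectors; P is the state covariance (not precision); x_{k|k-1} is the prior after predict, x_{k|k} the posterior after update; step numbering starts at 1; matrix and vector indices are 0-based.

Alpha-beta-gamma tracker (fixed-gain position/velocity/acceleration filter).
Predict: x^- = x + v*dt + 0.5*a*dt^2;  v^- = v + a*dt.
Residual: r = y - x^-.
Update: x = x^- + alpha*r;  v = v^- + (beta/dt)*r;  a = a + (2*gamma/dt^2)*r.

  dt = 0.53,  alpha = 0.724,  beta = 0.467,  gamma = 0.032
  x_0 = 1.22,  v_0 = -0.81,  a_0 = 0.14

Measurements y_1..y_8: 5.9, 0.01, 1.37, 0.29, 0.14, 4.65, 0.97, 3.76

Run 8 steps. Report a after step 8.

step 1: x_pred=0.8104  r=5.0896  x^+=4.4953  v^+=3.7488  a^+=1.2996
step 2: x_pred=6.6647  r=-6.6547  x^+=1.8467  v^+=-1.4260  a^+=-0.2166
step 3: x_pred=1.0605  r=0.3095  x^+=1.2846  v^+=-1.2681  a^+=-0.1461
step 4: x_pred=0.5920  r=-0.3020  x^+=0.3733  v^+=-1.6116  a^+=-0.2149
step 5: x_pred=-0.5110  r=0.6510  x^+=-0.0397  v^+=-1.1519  a^+=-0.0665
step 6: x_pred=-0.6595  r=5.3095  x^+=3.1846  v^+=3.4912  a^+=1.1432
step 7: x_pred=5.1955  r=-4.2255  x^+=2.1362  v^+=0.3739  a^+=0.1804
step 8: x_pred=2.3597  r=1.4003  x^+=3.3735  v^+=1.7033  a^+=0.4995

a_post = 0.4995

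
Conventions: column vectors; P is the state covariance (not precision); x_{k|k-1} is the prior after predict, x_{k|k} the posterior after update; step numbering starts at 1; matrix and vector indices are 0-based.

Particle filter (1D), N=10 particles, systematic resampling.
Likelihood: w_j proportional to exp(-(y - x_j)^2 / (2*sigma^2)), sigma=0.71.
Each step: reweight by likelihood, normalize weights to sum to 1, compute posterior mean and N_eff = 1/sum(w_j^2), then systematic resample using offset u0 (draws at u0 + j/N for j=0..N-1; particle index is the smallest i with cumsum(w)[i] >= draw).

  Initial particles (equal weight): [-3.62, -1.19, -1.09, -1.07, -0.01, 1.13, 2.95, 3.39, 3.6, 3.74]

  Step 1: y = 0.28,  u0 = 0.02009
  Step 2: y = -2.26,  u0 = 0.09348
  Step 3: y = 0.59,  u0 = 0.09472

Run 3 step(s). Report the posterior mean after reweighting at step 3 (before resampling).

post_mean = -0.4713

step 1: w=[0.0000, 0.0635, 0.0842, 0.0889, 0.4984, 0.2646, 0.0005, 0.0000, 0.0000, 0.0000]  mean=0.0331  Neff=2.9641  idx=[1, 2, 3, 4, 4, 4, 4, 4, 5, 5]
step 2: w=[0.3749, 0.3002, 0.2864, 0.0077, 0.0077, 0.0077, 0.0077, 0.0077, 0.0000, 0.0000]  mean=-1.0801  Neff=3.1951  idx=[0, 0, 0, 1, 1, 1, 2, 2, 2, 7]
step 3: w=[0.0358, 0.0358, 0.0358, 0.0504, 0.0504, 0.0504, 0.0539, 0.0539, 0.0539, 0.5798]  mean=-0.4713  Neff=2.8062  idx=[2, 4, 6, 8, 9, 9, 9, 9, 9, 9]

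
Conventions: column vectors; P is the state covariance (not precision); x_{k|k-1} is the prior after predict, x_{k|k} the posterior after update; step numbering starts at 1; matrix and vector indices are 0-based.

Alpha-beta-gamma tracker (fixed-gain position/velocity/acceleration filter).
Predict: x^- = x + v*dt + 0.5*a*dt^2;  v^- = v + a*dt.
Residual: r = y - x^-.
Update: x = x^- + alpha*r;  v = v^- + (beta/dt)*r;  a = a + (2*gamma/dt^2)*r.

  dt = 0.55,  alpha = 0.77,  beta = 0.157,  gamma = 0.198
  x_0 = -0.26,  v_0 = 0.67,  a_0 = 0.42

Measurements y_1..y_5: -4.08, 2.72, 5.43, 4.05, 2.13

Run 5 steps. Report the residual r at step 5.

step 1: x_pred=0.1720  r=-4.2520  x^+=-3.1020  v^+=-0.3128  a^+=-5.1463
step 2: x_pred=-4.0524  r=6.7724  x^+=1.1623  v^+=-1.2100  a^+=3.7194
step 3: x_pred=1.0594  r=4.3706  x^+=4.4248  v^+=2.0833  a^+=9.4409
step 4: x_pred=6.9985  r=-2.9485  x^+=4.7282  v^+=6.4341  a^+=5.5811
step 5: x_pred=9.1111  r=-6.9811  x^+=3.7356  v^+=7.5109  a^+=-3.5578

resid = -6.9811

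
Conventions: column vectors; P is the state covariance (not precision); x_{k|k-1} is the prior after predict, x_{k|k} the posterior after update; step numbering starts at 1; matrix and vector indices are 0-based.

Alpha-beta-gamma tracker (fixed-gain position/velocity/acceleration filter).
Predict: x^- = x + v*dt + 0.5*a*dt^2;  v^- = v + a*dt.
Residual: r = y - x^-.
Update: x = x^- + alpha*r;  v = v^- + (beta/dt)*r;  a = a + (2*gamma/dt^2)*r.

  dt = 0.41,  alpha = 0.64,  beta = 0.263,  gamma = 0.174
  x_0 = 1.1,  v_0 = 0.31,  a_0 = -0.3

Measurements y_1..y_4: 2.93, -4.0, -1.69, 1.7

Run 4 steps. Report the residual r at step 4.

step 1: x_pred=1.2019  r=1.7281  x^+=2.3079  v^+=1.2955  a^+=3.2775
step 2: x_pred=3.1145  r=-7.1145  x^+=-1.4388  v^+=-1.9244  a^+=-11.4509
step 3: x_pred=-3.1902  r=1.5002  x^+=-2.2301  v^+=-5.6569  a^+=-8.3452
step 4: x_pred=-5.2508  r=6.9508  x^+=-0.8023  v^+=-4.6197  a^+=6.0444

resid = 6.9508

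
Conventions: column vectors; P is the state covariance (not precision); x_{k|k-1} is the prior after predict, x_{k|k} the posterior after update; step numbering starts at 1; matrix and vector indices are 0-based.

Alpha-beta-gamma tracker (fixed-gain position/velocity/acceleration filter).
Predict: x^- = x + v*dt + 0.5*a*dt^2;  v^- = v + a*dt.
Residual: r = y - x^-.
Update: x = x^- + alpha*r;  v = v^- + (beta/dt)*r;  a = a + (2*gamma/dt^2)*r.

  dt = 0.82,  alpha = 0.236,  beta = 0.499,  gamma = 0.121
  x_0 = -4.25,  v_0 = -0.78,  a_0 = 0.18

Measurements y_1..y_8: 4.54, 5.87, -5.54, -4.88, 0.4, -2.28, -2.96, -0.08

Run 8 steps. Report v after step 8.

v_post = 12.1424

step 1: x_pred=-4.8291  r=9.3691  x^+=-2.6180  v^+=5.0690  a^+=3.5520
step 2: x_pred=2.7328  r=3.1372  x^+=3.4732  v^+=9.8908  a^+=4.6811
step 3: x_pred=13.1574  r=-18.6974  x^+=8.7448  v^+=2.3512  a^+=-2.0482
step 4: x_pred=9.9842  r=-14.8642  x^+=6.4762  v^+=-8.3737  a^+=-7.3979
step 5: x_pred=-2.8774  r=3.2774  x^+=-2.1039  v^+=-12.4456  a^+=-6.2183
step 6: x_pred=-14.3999  r=12.1199  x^+=-11.5396  v^+=-10.1692  a^+=-1.8563
step 7: x_pred=-20.5025  r=17.5425  x^+=-16.3624  v^+=-1.0162  a^+=4.4573
step 8: x_pred=-15.6972  r=15.6172  x^+=-12.0115  v^+=12.1424  a^+=10.0780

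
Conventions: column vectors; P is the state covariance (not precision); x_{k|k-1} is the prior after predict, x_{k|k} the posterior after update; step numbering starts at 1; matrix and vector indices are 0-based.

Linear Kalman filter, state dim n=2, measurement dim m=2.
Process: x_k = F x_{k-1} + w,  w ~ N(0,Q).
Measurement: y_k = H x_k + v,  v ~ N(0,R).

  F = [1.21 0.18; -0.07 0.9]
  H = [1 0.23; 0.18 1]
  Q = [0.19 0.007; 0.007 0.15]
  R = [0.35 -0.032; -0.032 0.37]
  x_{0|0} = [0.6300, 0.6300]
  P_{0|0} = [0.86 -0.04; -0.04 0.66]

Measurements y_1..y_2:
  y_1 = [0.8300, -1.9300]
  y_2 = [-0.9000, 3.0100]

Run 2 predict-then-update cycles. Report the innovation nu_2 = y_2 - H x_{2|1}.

innov = [-1.4841, 3.9500]

step 1: x^-=[0.8757, 0.5229]  P^-=[1.4531 -0.0020; -0.0020 0.6939]  S=[1.8389 0.3871; 0.3871 1.1102]  K=[0.7994 -0.0449; -0.0494 0.6419]  nu=[-0.1660, -2.6105]  x^+=[0.8603, -1.1445]  P^+=[0.3035 -0.0968; -0.0968 0.2565]
step 2: x^-=[0.8349, -1.0903]  P^-=[0.6005 -0.0814; -0.0814 0.3715]  S=[0.9327 0.0768; 0.0768 0.7316]  K=[0.6261 -0.0292; -0.0361 0.4915]  nu=[-1.4841, 3.9500]  x^+=[-0.2097, 0.9047]  P^+=[0.2370 -0.0735; -0.0735 0.1962]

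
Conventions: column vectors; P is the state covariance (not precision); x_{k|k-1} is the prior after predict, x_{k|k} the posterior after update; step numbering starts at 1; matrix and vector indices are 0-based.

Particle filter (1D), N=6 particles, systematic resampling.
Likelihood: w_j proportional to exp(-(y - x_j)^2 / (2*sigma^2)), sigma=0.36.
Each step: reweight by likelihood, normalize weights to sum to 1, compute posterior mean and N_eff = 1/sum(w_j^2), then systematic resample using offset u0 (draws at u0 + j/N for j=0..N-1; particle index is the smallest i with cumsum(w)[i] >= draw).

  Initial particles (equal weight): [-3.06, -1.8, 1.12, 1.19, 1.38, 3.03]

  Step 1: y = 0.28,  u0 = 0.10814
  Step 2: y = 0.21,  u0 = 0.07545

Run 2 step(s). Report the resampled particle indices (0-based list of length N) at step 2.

resampled_idx = [0, 1, 1, 2, 3, 4]

step 1: w=[0.0000, 0.0000, 0.5662, 0.3529, 0.0809, 0.0000]  mean=1.1657  Neff=2.2140  idx=[2, 2, 2, 3, 3, 4]
step 2: w=[0.2312, 0.2312, 0.2312, 0.1388, 0.1388, 0.0287]  mean=1.1469  Neff=5.0060  idx=[0, 1, 1, 2, 3, 4]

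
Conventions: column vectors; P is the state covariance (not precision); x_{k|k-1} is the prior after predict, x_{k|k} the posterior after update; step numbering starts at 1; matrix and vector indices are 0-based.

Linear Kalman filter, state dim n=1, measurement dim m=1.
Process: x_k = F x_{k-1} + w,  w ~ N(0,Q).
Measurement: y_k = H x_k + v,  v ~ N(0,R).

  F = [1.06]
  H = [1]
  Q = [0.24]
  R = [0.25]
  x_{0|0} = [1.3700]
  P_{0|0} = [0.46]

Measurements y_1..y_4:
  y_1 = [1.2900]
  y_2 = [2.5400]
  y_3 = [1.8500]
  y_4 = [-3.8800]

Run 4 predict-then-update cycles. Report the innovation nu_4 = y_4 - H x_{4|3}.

innov = [-6.0051]

step 1: x^-=[1.4522]  P^-=[0.7569]  S=[1.0069]  K=[0.7517]  nu=[-0.1622]  x^+=[1.3303]  P^+=[0.1879]
step 2: x^-=[1.4101]  P^-=[0.4512]  S=[0.7012]  K=[0.6434]  nu=[1.1299]  x^+=[2.1371]  P^+=[0.1609]
step 3: x^-=[2.2654]  P^-=[0.4207]  S=[0.6707]  K=[0.6273]  nu=[-0.4154]  x^+=[2.0048]  P^+=[0.1568]
step 4: x^-=[2.1251]  P^-=[0.4162]  S=[0.6662]  K=[0.6247]  nu=[-6.0051]  x^+=[-1.6265]  P^+=[0.1562]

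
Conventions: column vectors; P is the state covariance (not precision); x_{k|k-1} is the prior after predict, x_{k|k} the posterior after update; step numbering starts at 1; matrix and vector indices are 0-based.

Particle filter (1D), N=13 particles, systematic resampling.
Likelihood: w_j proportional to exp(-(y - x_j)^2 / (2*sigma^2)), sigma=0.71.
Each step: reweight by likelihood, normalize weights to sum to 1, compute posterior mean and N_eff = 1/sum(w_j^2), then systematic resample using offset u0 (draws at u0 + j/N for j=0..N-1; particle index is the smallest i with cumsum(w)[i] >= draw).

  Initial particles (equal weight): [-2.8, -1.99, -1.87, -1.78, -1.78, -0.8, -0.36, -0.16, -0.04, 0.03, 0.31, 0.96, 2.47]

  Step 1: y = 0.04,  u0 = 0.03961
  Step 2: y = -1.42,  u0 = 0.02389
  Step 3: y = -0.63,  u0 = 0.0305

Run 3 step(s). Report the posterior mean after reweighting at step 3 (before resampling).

post_mean = -0.3990

step 1: w=[0.0001, 0.0029, 0.0046, 0.0065, 0.0065, 0.0858, 0.1474, 0.1660, 0.1717, 0.1727, 0.1607, 0.0746, 0.0005]  mean=-0.0649  Neff=6.7807  idx=[5, 6, 6, 7, 7, 8, 8, 8, 9, 9, 10, 10, 11]
step 2: w=[0.2666, 0.1281, 0.1281, 0.0808, 0.0808, 0.0590, 0.0590, 0.0590, 0.0485, 0.0485, 0.0201, 0.0201, 0.0014]  mean=-0.3217  Neff=7.5242  idx=[0, 0, 0, 0, 1, 2, 2, 3, 4, 5, 6, 8, 9]
step 3: w=[0.0884, 0.0884, 0.0884, 0.0884, 0.0846, 0.0846, 0.0846, 0.0730, 0.0730, 0.0644, 0.0644, 0.0590, 0.0590]  mean=-0.3990  Neff=12.7215  idx=[0, 1, 2, 2, 3, 4, 5, 6, 7, 8, 9, 10, 12]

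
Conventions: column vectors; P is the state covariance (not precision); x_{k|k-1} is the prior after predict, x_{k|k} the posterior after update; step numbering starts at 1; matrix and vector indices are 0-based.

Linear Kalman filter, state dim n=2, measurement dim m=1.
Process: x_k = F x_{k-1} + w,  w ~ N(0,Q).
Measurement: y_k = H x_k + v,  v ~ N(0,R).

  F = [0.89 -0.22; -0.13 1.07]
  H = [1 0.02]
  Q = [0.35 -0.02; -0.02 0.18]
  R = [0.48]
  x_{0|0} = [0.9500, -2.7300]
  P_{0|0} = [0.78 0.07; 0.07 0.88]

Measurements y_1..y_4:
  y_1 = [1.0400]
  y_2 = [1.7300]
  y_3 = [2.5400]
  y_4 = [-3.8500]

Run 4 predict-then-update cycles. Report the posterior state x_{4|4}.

step 1: x^-=[1.4461, -3.0446]  P^-=[0.9830 -0.2487; -0.2487 1.1812]  S=[1.4535]  K=[0.6729; -0.1549]  nu=[-0.3452]  x^+=[1.2138, -2.9911]  P^+=[0.3249 -0.0973; -0.0973 1.1464]
step 2: x^-=[1.7384, -3.3583]  P^-=[0.7009 -0.4229; -0.4229 1.5250]  S=[1.1646]  K=[0.5946; -0.3369]  nu=[0.0588]  x^+=[1.7733, -3.3781]  P^+=[0.2892 -0.1896; -0.1896 1.3928]
step 3: x^-=[2.3214, -3.8451]  P^-=[0.7207 -0.5673; -0.5673 1.8323]  S=[1.1788]  K=[0.6018; -0.4502]  nu=[0.2955]  x^+=[2.4992, -3.9781]  P^+=[0.2938 -0.2479; -0.2479 1.5934]
step 4: x^-=[3.0995, -4.5815]  P^-=[0.7570 -0.6723; -0.6723 2.0782]  S=[1.2109]  K=[0.6140; -0.5209]  nu=[-6.8579]  x^+=[-1.1113, -1.0094]  P^+=[0.3004 -0.2850; -0.2850 1.7497]

x_post = [-1.1113, -1.0094]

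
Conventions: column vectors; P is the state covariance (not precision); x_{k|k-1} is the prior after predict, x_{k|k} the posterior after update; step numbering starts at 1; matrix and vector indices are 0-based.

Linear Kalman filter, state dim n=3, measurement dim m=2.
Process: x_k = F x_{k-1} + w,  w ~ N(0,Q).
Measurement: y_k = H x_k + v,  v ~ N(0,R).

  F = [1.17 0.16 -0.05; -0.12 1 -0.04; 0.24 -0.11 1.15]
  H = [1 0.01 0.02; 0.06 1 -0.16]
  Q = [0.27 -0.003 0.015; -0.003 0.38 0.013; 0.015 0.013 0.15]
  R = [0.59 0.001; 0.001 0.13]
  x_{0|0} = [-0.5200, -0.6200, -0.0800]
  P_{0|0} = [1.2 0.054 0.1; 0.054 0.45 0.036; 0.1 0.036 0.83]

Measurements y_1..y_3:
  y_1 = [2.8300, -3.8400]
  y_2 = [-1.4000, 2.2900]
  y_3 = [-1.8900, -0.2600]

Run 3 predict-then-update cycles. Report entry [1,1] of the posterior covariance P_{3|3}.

step 1: x^-=[-0.7036, -0.5544, -0.1486]  P^-=[1.9342 -0.0418 0.4316; -0.0418 0.8337 -0.0688; 0.4316 -0.0688 1.3655]  S=[2.5412 0.0094; 0.0094 1.0144]  K=[0.7644 -0.0020; -0.0168 0.8305; 0.1813 -0.2593]  nu=[3.5421, -3.2672]  x^+=[2.0103, -3.3271, 1.3408]  P^+=[0.4495 -0.0135 0.0808; -0.0135 0.1337 0.1560; 0.0808 0.1560 1.2146]
step 2: x^-=[1.7526, -3.6219, 2.3903]  P^-=[0.8748 -0.0699 0.2076; -0.0699 0.5137 0.0942; 0.2076 0.0942 1.7897]  S=[1.4725 -0.0483; -0.0483 0.6501]  K=[0.5953 -0.0337; -0.0178 0.7592; 0.1572 -0.2648]  nu=[-3.1642, 6.1892]  x^+=[-0.3396, 1.1330, 0.2539]  P^+=[0.3502 -0.0158 0.0561; -0.0158 0.1372 0.2350; 0.0561 0.2350 1.7037]
step 3: x^-=[-0.2288, 1.1636, 0.0859]  P^-=[0.7410 -0.0606 0.1337; -0.0606 0.5105 0.1684; 0.1337 0.1684 2.3974]  S=[1.3362 -0.0358; -0.0358 0.6408]  K=[0.5554 -0.0275; -0.0189 0.7479; 0.1287 -0.3160]  nu=[-1.6746, -1.3962]  x^+=[-1.1204, 0.1512, 0.3115]  P^+=[0.3273 -0.0185 0.0262; -0.0185 0.1506 0.3268; 0.0262 0.3268 2.3083]

P_post[1,1] = 0.1506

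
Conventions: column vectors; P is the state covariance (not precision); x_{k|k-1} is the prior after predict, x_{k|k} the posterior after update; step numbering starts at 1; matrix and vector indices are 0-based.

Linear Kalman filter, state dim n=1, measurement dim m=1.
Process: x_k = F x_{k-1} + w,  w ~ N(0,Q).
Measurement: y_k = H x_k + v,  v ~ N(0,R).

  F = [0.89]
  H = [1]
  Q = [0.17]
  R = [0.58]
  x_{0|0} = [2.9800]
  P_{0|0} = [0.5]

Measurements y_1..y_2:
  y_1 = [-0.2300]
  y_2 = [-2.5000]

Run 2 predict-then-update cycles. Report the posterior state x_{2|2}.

x_post = [-0.3665]

step 1: x^-=[2.6522]  P^-=[0.5661]  S=[1.1461]  K=[0.4939]  nu=[-2.8822]  x^+=[1.2286]  P^+=[0.2865]
step 2: x^-=[1.0935]  P^-=[0.3969]  S=[0.9769]  K=[0.4063]  nu=[-3.5935]  x^+=[-0.3665]  P^+=[0.2356]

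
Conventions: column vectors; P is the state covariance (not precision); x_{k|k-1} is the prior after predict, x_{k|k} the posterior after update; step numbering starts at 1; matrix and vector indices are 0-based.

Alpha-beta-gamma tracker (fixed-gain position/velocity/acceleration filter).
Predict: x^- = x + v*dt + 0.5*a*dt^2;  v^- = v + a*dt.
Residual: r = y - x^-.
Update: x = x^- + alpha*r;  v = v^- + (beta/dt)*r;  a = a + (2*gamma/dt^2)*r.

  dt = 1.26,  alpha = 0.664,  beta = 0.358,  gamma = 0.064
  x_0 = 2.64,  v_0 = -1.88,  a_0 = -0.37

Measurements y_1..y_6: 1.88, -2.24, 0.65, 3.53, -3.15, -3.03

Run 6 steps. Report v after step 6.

step 1: x_pred=-0.0225  r=1.9025  x^+=1.2408  v^+=-1.8056  a^+=-0.2166
step 2: x_pred=-1.2063  r=-1.0337  x^+=-1.8927  v^+=-2.3723  a^+=-0.3000
step 3: x_pred=-5.1198  r=5.7698  x^+=-1.2887  v^+=-1.1108  a^+=0.1652
step 4: x_pred=-2.5572  r=6.0872  x^+=1.4847  v^+=0.8269  a^+=0.6560
step 5: x_pred=3.0473  r=-6.1973  x^+=-1.0677  v^+=-0.1074  a^+=0.1564
step 6: x_pred=-1.0789  r=-1.9511  x^+=-2.3744  v^+=-0.4647  a^+=-0.0010

v_post = -0.4647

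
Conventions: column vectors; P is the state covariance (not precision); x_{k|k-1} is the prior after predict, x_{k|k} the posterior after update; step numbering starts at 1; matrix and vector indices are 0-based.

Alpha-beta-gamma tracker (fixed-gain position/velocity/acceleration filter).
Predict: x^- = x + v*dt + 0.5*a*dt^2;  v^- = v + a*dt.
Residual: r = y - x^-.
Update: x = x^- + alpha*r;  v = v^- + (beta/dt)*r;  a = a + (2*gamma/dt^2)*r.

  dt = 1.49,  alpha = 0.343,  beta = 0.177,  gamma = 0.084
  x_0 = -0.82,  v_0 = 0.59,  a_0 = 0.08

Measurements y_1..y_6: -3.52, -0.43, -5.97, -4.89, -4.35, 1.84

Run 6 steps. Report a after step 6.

a_post = 0.5797

step 1: x_pred=0.1479  r=-3.6679  x^+=-1.1102  v^+=0.2735  a^+=-0.1976
step 2: x_pred=-0.9220  r=0.4920  x^+=-0.7532  v^+=0.0376  a^+=-0.1603
step 3: x_pred=-0.8752  r=-5.0948  x^+=-2.6227  v^+=-0.8065  a^+=-0.5459
step 4: x_pred=-4.4304  r=-0.4596  x^+=-4.5881  v^+=-1.6745  a^+=-0.5806
step 5: x_pred=-7.7275  r=3.3775  x^+=-6.5690  v^+=-2.1384  a^+=-0.3251
step 6: x_pred=-10.1161  r=11.9561  x^+=-6.0151  v^+=-1.2024  a^+=0.5797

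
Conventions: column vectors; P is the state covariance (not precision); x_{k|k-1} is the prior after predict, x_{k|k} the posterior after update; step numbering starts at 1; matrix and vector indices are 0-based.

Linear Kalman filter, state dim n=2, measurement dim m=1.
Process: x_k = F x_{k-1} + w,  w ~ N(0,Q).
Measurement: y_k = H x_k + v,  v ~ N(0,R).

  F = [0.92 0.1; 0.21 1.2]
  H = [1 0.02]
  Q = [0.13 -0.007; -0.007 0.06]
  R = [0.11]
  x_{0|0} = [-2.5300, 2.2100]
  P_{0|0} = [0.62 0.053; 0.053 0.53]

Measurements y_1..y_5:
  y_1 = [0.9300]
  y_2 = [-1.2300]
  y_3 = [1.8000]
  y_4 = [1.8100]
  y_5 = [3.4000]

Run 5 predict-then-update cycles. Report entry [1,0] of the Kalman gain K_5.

step 1: x^-=[-2.1066, 2.1207]  P^-=[0.6698 0.2360; 0.2360 0.8773]  S=[0.7896]  K=[0.8543; 0.3211]  nu=[2.9942]  x^+=[0.4512, 3.0822]  P^+=[0.0936 0.0194; 0.0194 0.7958]
step 2: x^-=[0.7234, 3.7934]  P^-=[0.2207 0.1284; 0.1284 1.2199]  S=[0.3364]  K=[0.6639; 0.4543]  nu=[-2.0292]  x^+=[-0.6238, 2.8715]  P^+=[0.0725 0.0270; 0.0270 1.1505]
step 3: x^-=[-0.2868, 3.3148]  P^-=[0.2078 0.1754; 0.1754 1.7335]  S=[0.3255]  K=[0.6492; 0.6453]  nu=[2.0205]  x^+=[1.0249, 4.6186]  P^+=[0.0706 0.0390; 0.0390 1.5979]
step 4: x^-=[1.4048, 5.7575]  P^-=[0.2129 0.2423; 0.2423 2.3838]  S=[0.3336]  K=[0.6529; 0.8693]  nu=[0.2901]  x^+=[1.5941, 6.0097]  P^+=[0.0708 0.0530; 0.0530 2.1317]
step 5: x^-=[2.0676, 7.5464]  P^-=[0.2210 0.3221; 0.3221 3.1595]  S=[0.3451]  K=[0.6589; 1.1164]  nu=[1.1815]  x^+=[2.8461, 8.8655]  P^+=[0.0711 0.0682; 0.0682 2.7294]

K[1,0] = 1.1164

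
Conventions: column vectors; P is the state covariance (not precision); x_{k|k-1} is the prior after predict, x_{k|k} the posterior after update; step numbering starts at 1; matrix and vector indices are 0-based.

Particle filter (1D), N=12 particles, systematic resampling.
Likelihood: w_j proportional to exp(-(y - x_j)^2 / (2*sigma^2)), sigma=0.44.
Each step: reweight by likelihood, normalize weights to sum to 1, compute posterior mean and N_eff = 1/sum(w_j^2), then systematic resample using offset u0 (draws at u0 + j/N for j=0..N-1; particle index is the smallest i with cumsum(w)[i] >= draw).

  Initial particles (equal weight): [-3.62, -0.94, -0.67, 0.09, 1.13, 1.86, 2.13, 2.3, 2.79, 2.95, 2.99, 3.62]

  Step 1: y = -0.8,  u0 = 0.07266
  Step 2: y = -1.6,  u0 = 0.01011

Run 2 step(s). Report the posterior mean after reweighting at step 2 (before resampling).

post_mean = -0.8632

step 1: w=[0.0000, 0.4666, 0.4699, 0.0635, 0.0000, 0.0000, 0.0000, 0.0000, 0.0000, 0.0000, 0.0000, 0.0000]  mean=-0.7477  Neff=2.2596  idx=[1, 1, 1, 1, 1, 2, 2, 2, 2, 2, 2, 3]
step 2: w=[0.1432, 0.1432, 0.1432, 0.1432, 0.1432, 0.0473, 0.0473, 0.0473, 0.0473, 0.0473, 0.0473, 0.0003]  mean=-0.8632  Neff=8.6225  idx=[0, 0, 1, 1, 2, 2, 3, 4, 4, 5, 7, 9]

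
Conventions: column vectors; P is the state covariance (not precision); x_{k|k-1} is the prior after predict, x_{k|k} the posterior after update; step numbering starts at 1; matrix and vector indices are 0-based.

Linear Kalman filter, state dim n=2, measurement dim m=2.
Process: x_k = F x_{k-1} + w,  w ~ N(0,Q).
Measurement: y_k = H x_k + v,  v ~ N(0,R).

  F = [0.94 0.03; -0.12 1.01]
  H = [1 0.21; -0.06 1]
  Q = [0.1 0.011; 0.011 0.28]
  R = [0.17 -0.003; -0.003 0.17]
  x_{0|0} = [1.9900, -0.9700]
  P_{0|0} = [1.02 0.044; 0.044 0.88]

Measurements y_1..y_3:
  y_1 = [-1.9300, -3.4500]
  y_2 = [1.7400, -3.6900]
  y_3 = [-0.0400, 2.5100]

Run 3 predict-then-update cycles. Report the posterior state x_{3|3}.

step 1: x^-=[1.8415, -1.2185]  P^-=[1.0045 -0.0358; -0.0358 1.1817]  S=[1.2116 0.1496; 0.1496 1.3596]  K=[0.8431 -0.1634; 0.0687 0.8632]  nu=[-3.5156, -2.1210]  x^+=[-0.7758, -3.2909]  P^+=[0.1483 -0.0214; -0.0214 0.1452]
step 2: x^-=[-0.8280, -3.2308]  P^-=[0.2300 -0.0216; -0.0216 0.4355]  S=[0.4101 0.0534; 0.0534 0.6089]  K=[0.5637 -0.1075; 0.0780 0.7105]  nu=[3.2464, -0.5089]  x^+=[1.0567, -3.3392]  P^+=[0.0991 -0.0140; -0.0140 0.1197]
step 3: x^-=[0.8931, -3.4994]  P^-=[0.1869 -0.0098; -0.0098 0.4069]  S=[0.3707 0.0616; 0.0616 0.5788]  K=[0.5137 -0.0910; 0.0887 0.6947]  nu=[-0.1982, 6.0630]  x^+=[0.2398, 0.6948]  P^+=[0.0900 -0.0116; -0.0116 0.1171]

x_post = [0.2398, 0.6948]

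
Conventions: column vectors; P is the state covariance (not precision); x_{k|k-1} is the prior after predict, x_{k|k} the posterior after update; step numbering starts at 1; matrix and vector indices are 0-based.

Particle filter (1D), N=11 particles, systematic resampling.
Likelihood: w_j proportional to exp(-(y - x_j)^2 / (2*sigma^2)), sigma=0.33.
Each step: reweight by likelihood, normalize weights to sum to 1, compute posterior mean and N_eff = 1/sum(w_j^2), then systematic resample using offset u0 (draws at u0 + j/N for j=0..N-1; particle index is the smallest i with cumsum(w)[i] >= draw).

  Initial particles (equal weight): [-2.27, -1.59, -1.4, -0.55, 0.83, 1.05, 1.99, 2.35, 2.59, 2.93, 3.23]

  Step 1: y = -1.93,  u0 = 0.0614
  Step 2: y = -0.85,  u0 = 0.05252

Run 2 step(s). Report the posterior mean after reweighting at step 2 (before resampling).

step 1: w=[0.4051, 0.4051, 0.1897, 0.0001, 0.0000, 0.0000, 0.0000, 0.0000, 0.0000, 0.0000, 0.0000]  mean=-1.8293  Neff=2.7457  idx=[0, 0, 0, 0, 1, 1, 1, 1, 1, 2, 2]
step 2: w=[0.0001, 0.0001, 0.0001, 0.0001, 0.0895, 0.0895, 0.0895, 0.0895, 0.0895, 0.2759, 0.2759]  mean=-1.4854  Neff=5.1986  idx=[4, 5, 6, 7, 8, 9, 9, 9, 10, 10, 10]

post_mean = -1.4854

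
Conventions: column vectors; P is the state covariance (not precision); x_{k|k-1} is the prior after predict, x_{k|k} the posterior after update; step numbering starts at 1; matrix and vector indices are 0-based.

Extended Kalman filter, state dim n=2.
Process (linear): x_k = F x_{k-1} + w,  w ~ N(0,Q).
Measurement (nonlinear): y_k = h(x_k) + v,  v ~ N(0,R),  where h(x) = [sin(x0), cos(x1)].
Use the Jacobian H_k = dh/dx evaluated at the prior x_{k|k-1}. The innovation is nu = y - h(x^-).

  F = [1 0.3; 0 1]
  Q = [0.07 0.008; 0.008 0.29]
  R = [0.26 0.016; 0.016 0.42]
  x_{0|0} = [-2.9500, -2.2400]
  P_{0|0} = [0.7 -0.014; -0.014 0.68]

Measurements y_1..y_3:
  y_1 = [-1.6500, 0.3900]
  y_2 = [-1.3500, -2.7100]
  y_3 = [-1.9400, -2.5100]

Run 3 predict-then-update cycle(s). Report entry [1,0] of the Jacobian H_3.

H_jac[1,0] = 0.0000

step 1: x^-=[-3.6220, -2.2400]  P^-=[0.8228 0.1980; 0.1980 0.9700]  H_jac=[-0.8868 0.0000; 0.0000 0.7843]  S=[0.9071 -0.1217; -0.1217 1.0167]  K=[-0.7967 0.0574; -0.0947 0.7370]  nu=[-2.1121, 1.0104]  x^+=[-1.8813, -1.2954]  P^+=[0.2326 0.0145; 0.0145 0.3927]
step 2: x^-=[-2.2699, -1.2954]  P^-=[0.3466 0.1403; 0.1403 0.6827]  H_jac=[-0.6435 0.0000; 0.0000 0.9623]  S=[0.4035 -0.0709; -0.0709 1.0522]  K=[-0.5365 0.0922; -0.1154 0.6166]  nu=[-0.5846, -2.9819]  x^+=[-2.2311, -3.0666]  P^+=[0.2145 0.0313; 0.0313 0.2672]
step 3: x^-=[-3.1510, -3.0666]  P^-=[0.3273 0.1195; 0.1195 0.5572]  H_jac=[-1.0000 0.0000; 0.0000 0.0749]  S=[0.5873 0.0070; 0.0070 0.4231]  K=[-0.5577 0.0304; -0.2046 0.1021]  nu=[-1.9494, -1.5128]  x^+=[-2.1099, -2.8221]  P^+=[0.1445 0.0516; 0.0516 0.5285]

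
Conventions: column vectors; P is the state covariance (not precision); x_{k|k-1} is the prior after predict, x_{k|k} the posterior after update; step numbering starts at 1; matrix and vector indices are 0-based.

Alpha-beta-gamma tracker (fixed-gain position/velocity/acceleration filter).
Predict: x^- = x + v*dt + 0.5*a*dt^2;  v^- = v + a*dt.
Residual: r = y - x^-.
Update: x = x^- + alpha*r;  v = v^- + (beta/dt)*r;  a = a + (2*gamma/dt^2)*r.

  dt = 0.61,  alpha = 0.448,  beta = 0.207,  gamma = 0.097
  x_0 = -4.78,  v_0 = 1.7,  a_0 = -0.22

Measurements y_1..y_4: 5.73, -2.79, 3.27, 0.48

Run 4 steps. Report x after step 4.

step 1: x_pred=-3.7839  r=9.5139  x^+=0.4783  v^+=4.7943  a^+=4.7402
step 2: x_pred=4.2848  r=-7.0748  x^+=1.1153  v^+=5.2851  a^+=1.0517
step 3: x_pred=4.5348  r=-1.2648  x^+=3.9682  v^+=5.4974  a^+=0.3923
step 4: x_pred=7.3946  r=-6.9146  x^+=4.2968  v^+=3.3903  a^+=-3.2127

x_post = 4.2968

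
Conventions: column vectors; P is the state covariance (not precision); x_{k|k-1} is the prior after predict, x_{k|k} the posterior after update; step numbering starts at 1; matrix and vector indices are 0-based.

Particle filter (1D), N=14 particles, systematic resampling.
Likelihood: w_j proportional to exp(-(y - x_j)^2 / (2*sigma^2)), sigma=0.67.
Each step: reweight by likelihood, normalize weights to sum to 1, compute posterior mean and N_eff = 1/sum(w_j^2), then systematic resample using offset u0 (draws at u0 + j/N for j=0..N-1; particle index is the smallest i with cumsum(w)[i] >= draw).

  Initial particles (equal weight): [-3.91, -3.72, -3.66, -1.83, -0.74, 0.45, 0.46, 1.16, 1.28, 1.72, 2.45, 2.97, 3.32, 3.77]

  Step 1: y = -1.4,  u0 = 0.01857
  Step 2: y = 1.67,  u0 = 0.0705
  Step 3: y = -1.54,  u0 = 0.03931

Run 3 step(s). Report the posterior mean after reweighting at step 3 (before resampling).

step 1: w=[0.0006, 0.0017, 0.0023, 0.5497, 0.4158, 0.0149, 0.0143, 0.0005, 0.0002, 0.0000, 0.0000, 0.0000, 0.0000, 0.0000]  mean=-1.3165  Neff=2.1031  idx=[3, 3, 3, 3, 3, 3, 3, 3, 4, 4, 4, 4, 4, 4]
step 2: w=[0.0001, 0.0001, 0.0001, 0.0001, 0.0001, 0.0001, 0.0001, 0.0001, 0.1665, 0.1665, 0.1665, 0.1665, 0.1665, 0.1665]  mean=-0.7411  Neff=6.0122  idx=[8, 8, 9, 9, 10, 10, 10, 11, 11, 12, 12, 13, 13, 13]
step 3: w=[0.0714, 0.0714, 0.0714, 0.0714, 0.0714, 0.0714, 0.0714, 0.0714, 0.0714, 0.0714, 0.0714, 0.0714, 0.0714, 0.0714]  mean=-0.7400  Neff=14.0000  idx=[0, 1, 2, 3, 4, 5, 6, 7, 8, 9, 10, 11, 12, 13]

post_mean = -0.7400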